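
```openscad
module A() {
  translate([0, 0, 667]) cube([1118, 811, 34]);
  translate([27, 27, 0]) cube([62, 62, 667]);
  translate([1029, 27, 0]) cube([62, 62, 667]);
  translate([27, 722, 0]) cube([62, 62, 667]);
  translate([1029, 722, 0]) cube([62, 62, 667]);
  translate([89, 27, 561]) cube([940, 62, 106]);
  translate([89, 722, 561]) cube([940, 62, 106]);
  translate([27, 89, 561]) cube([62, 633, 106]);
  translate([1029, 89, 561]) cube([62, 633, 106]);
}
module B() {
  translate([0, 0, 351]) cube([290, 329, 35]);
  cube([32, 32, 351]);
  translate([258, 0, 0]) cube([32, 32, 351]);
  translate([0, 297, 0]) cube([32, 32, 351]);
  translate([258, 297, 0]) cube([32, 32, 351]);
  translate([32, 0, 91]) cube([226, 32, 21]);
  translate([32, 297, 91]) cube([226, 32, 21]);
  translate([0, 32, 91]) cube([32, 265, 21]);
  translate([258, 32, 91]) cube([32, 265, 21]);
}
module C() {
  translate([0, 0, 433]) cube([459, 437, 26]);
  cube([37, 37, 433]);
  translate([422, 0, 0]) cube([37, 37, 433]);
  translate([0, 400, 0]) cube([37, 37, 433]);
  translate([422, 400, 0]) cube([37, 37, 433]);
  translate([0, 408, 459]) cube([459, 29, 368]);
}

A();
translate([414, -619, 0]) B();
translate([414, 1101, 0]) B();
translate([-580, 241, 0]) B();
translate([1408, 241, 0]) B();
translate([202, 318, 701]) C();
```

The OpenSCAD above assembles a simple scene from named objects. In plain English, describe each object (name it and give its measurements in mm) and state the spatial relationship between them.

A is a table: top 1118 mm (x) × 811 mm (y), 34 mm thick, upper face at z = 701 mm, on four 62×62 mm square legs, each inset 27 mm from the nearest pair of top edges, running from z = 0 to the bottom of the top. Four apron rails, 62 mm thick and 106 mm tall, run between adjacent legs with their top edges flush with the underside of the top and their outer faces flush with the legs' outer faces.

B is a four-legged stool. The seat is a 290×329×35 mm slab whose top surface is at z = 386 mm; four square legs, each 32×32 mm in cross-section, run from the floor (z = 0) to the underside of the seat, each flush with a corner of the seat. Four stretchers, 32 mm wide and 21 mm tall, connect adjacent legs with their undersides at z = 91 mm, each running between the inner faces of the legs it joins and aligned with the legs' outer faces on the other axis.

C is a chair: 459×437 mm seat, 26 mm thick, top at z = 459 mm, on four 37 mm square corner legs flush with the seat edges. A 29 mm thick backrest slab spans the full seat width, extending 368 mm above the seat top, its back face flush with the seat's +y edge.

Four stools sit around the table at the −y, +y, −x, +x sides. The chair is on top of the table.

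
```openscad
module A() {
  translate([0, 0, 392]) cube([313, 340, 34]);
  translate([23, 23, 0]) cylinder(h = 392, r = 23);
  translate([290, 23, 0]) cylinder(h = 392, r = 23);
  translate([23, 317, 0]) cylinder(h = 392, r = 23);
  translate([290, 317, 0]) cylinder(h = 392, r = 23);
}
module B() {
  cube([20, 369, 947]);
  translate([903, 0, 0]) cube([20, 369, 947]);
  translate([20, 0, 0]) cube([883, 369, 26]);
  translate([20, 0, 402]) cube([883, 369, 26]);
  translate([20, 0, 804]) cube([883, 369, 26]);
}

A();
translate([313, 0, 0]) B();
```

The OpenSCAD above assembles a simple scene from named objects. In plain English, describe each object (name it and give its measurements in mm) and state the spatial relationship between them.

A is a four-legged stool. The seat is a 313×340×34 mm slab whose top surface is at z = 426 mm; four round legs, each 46 mm in diameter, run from the floor (z = 0) to the underside of the seat, each leg's axis is inset half a diameter from the nearest pair of seat edges (so the leg's bounding box is flush with the corner).

B is an open bookshelf. Two side panels, each 20 mm thick, 369 mm deep and 947 mm tall, stand 923 mm apart (outside-to-outside). Between them sit 3 shelves, each 26 mm thick and 369 mm deep, spanning the full gap between the sides. The bottom shelf rests on the floor (its underside at z = 0) and the clear gap between one shelf's top and the next shelf's underside is 376 mm.

The bookshelf is against the stool's +x side, with their −y faces flush.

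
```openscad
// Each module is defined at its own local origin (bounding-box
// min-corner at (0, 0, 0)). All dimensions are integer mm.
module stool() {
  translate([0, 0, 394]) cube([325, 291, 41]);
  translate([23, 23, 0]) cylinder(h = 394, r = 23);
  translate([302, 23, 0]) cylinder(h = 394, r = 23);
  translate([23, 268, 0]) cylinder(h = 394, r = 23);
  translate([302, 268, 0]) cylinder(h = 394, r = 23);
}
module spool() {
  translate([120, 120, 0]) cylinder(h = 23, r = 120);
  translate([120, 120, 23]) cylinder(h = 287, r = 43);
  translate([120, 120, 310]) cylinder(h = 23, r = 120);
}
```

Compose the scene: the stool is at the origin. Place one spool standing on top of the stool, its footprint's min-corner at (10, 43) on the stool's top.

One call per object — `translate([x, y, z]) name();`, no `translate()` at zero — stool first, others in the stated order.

stool();
translate([10, 43, 435]) spool();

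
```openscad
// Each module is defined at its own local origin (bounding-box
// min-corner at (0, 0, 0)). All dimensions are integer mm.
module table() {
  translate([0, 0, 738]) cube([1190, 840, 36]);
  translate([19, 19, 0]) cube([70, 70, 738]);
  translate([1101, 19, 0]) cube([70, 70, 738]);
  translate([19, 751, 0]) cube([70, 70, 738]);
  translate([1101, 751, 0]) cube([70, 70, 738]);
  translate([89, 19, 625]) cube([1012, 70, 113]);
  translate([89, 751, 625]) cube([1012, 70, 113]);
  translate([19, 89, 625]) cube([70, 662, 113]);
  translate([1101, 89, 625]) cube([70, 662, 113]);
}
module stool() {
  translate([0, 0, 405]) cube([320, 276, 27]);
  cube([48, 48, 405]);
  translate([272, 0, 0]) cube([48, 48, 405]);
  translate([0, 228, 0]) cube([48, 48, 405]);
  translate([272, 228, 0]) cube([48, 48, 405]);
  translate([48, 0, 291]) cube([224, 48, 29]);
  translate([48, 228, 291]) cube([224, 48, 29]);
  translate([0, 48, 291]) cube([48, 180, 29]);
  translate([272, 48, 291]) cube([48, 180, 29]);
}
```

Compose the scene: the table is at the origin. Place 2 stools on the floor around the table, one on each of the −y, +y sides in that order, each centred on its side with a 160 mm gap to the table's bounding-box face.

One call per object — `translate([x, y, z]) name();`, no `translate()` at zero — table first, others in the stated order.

table();
translate([435, -436, 0]) stool();
translate([435, 1000, 0]) stool();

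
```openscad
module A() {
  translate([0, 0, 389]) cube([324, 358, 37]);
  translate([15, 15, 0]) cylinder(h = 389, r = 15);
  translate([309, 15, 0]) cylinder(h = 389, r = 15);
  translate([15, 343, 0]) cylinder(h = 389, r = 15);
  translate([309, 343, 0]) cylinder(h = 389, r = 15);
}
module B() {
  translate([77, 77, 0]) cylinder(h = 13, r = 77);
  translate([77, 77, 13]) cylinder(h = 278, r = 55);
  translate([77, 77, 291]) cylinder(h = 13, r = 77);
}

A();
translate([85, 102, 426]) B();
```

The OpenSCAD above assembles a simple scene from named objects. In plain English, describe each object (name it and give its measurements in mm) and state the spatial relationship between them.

A is a four-legged stool. The seat is 324×358 mm, 37 mm thick, top at z = 426 mm. It stands on four round legs, each 30 mm in diameter, from z = 0 to the seat underside, each leg's axis is inset half a diameter from the nearest pair of seat edges (so the leg's bounding box is flush with the corner).

B is a spool: two coaxial disc flanges of radius 77 mm and thickness 13 mm, joined by a core cylinder of radius 55 mm and height 278 mm. The lower flange rests on z = 0 and the three cylinders share a vertical axis.

The spool is on top of the stool, centred.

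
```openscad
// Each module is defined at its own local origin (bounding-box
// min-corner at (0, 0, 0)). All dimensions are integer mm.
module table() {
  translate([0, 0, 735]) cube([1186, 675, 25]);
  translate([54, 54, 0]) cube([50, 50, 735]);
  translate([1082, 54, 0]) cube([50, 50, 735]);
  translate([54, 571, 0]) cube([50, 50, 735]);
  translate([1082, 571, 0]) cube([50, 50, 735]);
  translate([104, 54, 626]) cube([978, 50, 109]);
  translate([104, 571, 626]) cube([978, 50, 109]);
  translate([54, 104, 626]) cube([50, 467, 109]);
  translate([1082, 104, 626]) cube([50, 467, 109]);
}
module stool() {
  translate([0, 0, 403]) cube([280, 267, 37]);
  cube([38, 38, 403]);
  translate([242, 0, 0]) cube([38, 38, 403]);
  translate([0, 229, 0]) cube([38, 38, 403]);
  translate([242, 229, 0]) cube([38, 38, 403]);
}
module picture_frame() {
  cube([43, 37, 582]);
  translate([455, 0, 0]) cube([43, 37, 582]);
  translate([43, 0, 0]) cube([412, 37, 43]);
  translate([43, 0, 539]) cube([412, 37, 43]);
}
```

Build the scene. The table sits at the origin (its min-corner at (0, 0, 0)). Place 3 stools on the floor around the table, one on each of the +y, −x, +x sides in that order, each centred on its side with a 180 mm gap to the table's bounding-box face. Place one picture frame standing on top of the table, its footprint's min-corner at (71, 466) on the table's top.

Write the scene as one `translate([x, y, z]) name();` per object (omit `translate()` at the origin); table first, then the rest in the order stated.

table();
translate([453, 855, 0]) stool();
translate([-460, 204, 0]) stool();
translate([1366, 204, 0]) stool();
translate([71, 466, 760]) picture_frame();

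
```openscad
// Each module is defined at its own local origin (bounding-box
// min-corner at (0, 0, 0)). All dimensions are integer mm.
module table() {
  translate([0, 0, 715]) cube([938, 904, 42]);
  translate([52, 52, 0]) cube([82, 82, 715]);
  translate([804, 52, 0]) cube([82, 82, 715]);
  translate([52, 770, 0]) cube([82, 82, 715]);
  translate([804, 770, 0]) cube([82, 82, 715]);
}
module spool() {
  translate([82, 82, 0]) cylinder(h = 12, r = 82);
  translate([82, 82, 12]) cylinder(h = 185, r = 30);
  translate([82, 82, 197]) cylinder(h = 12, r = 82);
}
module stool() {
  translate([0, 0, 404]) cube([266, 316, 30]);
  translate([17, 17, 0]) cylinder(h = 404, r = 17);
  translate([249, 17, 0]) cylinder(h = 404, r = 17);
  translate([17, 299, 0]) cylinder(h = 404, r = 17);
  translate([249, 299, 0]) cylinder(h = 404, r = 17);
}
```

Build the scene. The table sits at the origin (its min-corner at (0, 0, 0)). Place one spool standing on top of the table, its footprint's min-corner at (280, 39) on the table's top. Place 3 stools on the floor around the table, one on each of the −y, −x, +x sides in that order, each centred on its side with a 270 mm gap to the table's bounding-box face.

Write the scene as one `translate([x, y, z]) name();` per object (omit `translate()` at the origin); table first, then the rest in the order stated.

table();
translate([280, 39, 757]) spool();
translate([336, -586, 0]) stool();
translate([-536, 294, 0]) stool();
translate([1208, 294, 0]) stool();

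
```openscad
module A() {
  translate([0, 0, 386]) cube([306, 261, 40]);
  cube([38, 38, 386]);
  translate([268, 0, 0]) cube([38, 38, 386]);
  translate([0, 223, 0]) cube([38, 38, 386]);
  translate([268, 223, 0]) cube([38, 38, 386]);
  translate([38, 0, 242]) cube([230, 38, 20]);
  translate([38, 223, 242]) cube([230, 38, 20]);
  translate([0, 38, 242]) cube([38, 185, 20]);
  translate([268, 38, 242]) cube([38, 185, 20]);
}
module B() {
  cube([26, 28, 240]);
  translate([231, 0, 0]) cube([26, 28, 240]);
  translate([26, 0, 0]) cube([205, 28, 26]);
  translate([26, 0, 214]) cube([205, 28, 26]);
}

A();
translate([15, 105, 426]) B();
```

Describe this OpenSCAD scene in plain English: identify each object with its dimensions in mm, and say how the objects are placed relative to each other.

A is a four-legged stool. The seat is a 306×261×40 mm slab whose top surface is at z = 426 mm; four square legs, each 38×38 mm in cross-section, run from the floor (z = 0) to the underside of the seat, each flush with a corner of the seat. Four stretchers, 38 mm wide and 20 mm tall, connect adjacent legs with their undersides at z = 242 mm, each running between the inner faces of the legs it joins and aligned with the legs' outer faces on the other axis.

B is a rectangular picture frame lying in the x–z plane (depth along y). The opening is 205 mm wide (x) by 188 mm tall (z), surrounded by a border 26 mm wide on all four sides. The frame is 28 mm deep and is made of two full-height vertical stiles with two horizontal rails fitted between them.

The picture frame is on top of the stool.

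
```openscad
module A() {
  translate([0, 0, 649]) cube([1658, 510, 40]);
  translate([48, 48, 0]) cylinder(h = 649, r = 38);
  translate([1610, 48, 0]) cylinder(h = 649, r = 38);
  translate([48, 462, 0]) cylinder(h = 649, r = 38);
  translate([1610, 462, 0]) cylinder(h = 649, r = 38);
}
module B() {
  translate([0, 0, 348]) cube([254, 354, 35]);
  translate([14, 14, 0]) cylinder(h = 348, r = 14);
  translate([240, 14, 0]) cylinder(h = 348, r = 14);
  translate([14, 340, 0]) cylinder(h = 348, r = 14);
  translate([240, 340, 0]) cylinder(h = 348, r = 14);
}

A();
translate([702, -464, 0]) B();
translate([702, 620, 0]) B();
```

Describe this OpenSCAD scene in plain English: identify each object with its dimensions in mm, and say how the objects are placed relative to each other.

A is a table with a 1658×510 mm rectangular top, 40 mm thick, top surface at z = 689 mm, supported by four round legs of 76 mm diameter, each leg's bounding box inset 10 mm from the nearest pair of top edges, running from the floor.

B is a simple wooden stool: a rectangular seat 254 mm (x) by 354 mm (y), 35 mm thick, top face at z = 383 mm, on four round legs, each 28 mm in diameter. The legs rest on z = 0, each leg's axis is inset half a diameter from the nearest pair of seat edges (so the leg's bounding box is flush with the corner).

Two stools sit around the table at the −y, +y sides.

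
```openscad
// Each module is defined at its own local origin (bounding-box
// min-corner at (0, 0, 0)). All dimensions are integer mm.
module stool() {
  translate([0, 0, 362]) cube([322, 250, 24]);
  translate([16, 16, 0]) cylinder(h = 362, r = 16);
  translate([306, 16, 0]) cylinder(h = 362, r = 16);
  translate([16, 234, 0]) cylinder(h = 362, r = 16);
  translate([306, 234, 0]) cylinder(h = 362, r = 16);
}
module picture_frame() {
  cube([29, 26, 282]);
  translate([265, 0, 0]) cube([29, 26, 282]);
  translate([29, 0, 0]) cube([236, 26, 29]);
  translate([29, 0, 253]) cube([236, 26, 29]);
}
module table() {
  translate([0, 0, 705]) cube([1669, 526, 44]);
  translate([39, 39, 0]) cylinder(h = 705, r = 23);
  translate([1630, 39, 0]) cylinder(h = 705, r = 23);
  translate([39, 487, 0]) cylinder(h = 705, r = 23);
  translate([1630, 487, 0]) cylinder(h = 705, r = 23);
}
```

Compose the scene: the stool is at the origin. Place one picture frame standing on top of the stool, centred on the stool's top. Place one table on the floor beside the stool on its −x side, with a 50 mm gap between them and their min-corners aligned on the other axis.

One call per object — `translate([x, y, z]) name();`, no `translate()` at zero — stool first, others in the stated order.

stool();
translate([14, 112, 386]) picture_frame();
translate([-1719, 0, 0]) table();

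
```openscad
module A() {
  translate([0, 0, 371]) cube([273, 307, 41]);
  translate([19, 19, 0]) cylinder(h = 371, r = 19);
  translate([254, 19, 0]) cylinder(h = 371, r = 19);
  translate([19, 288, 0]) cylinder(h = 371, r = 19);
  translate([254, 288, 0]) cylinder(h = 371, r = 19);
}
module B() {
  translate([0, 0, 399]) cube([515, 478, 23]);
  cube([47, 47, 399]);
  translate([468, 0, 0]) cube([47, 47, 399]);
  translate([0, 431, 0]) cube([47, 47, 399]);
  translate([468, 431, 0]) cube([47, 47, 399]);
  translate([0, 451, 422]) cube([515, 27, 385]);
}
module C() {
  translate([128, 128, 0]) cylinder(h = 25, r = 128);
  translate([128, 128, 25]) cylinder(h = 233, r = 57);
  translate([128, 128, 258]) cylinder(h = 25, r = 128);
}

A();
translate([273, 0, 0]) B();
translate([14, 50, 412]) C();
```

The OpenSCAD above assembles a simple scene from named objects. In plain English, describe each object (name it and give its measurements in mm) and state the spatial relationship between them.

A is a four-legged stool. The seat is a 273×307×41 mm slab whose top surface is at z = 412 mm; four round legs, each 38 mm in diameter, run from the floor (z = 0) to the underside of the seat, each leg's axis is inset half a diameter from the nearest pair of seat edges (so the leg's bounding box is flush with the corner).

B is a chair: 515×478 mm seat, 23 mm thick, top at z = 422 mm, on four 47 mm square corner legs flush with the seat edges. A 27 mm thick backrest slab spans the full seat width, extending 385 mm above the seat top, its back face flush with the seat's +y edge.

C is a spool: two coaxial disc flanges of radius 128 mm and thickness 25 mm, joined by a core cylinder of radius 57 mm and height 233 mm. The lower flange rests on z = 0 and the three cylinders share a vertical axis.

The chair is against the stool's +x side, with their −y faces flush. The spool is on top of the stool.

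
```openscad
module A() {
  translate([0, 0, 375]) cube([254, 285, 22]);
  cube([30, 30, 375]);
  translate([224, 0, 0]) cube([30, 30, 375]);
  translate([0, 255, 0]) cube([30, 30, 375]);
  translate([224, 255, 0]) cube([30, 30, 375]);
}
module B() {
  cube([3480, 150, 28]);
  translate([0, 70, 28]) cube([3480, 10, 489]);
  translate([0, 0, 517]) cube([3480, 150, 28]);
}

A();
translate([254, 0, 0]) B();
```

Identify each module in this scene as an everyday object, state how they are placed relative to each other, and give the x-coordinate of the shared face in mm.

The stool's +x face and the I-beam's −x face are both at x = 254 mm.

A is a stool. B is an I-beam. The I-beam is against the stool's +x side, with their −y faces flush. The x-coordinate of the shared face is 254 mm.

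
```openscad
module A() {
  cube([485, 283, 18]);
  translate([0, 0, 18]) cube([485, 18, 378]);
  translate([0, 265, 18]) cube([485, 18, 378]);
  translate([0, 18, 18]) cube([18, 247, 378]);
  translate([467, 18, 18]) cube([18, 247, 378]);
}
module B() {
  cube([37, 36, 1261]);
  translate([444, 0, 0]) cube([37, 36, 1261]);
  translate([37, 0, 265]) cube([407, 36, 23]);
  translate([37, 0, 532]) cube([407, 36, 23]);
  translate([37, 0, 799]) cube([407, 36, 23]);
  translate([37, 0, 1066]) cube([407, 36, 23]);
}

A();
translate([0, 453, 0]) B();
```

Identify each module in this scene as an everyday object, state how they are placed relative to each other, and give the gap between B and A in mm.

The ladder's nearest face is 170 mm from the open box's +y face.

A is an open box. B is a ladder. The ladder is on the floor beside the open box on its +y side. The gap between the ladder and the open box is 170 mm.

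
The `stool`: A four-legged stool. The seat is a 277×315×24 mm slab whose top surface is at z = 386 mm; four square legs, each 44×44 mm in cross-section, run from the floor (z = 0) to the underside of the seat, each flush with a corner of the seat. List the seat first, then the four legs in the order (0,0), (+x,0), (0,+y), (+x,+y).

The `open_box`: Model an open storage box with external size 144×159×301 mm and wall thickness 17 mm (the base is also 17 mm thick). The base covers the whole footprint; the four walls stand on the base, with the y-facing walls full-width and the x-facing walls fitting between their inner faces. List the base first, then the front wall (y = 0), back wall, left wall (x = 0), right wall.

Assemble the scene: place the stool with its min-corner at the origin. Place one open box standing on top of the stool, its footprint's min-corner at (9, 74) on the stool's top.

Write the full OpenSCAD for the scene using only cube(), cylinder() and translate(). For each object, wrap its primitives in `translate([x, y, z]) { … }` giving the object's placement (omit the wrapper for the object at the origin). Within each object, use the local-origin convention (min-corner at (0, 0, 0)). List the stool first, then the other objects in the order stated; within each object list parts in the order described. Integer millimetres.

translate([0, 0, 362]) cube([277, 315, 24]);
cube([44, 44, 362]);
translate([233, 0, 0]) cube([44, 44, 362]);
translate([0, 271, 0]) cube([44, 44, 362]);
translate([233, 271, 0]) cube([44, 44, 362]);
translate([9, 74, 386]) {
  cube([144, 159, 17]);
  translate([0, 0, 17]) cube([144, 17, 284]);
  translate([0, 142, 17]) cube([144, 17, 284]);
  translate([0, 17, 17]) cube([17, 125, 284]);
  translate([127, 17, 17]) cube([17, 125, 284]);
}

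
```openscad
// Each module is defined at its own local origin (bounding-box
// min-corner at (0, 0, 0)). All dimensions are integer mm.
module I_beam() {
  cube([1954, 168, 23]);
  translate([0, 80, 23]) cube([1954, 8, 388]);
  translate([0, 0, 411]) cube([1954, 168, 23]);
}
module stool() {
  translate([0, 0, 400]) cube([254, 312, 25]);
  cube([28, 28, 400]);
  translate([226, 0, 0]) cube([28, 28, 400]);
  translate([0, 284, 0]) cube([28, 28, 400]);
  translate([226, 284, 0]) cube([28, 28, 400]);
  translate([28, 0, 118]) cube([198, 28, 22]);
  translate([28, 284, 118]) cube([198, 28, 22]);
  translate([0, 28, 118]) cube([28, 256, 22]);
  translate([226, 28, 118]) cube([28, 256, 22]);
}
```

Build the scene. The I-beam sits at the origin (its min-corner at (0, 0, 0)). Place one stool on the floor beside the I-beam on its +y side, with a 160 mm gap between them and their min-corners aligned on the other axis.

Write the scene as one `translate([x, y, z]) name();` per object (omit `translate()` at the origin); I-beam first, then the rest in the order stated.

I_beam();
translate([0, 328, 0]) stool();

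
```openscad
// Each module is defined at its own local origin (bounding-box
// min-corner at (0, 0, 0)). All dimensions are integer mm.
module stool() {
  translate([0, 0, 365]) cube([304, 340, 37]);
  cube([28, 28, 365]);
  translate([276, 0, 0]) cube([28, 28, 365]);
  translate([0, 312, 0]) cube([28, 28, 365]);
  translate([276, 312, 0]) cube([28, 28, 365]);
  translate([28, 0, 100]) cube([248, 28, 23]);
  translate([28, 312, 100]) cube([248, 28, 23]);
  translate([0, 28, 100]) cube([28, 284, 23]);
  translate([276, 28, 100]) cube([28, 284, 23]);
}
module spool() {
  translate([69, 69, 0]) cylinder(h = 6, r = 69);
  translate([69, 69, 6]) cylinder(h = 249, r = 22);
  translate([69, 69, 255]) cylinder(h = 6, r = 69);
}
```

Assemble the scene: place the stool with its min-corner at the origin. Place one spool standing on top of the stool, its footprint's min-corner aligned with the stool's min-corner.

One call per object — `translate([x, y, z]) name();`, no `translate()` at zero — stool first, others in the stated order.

stool();
translate([0, 0, 402]) spool();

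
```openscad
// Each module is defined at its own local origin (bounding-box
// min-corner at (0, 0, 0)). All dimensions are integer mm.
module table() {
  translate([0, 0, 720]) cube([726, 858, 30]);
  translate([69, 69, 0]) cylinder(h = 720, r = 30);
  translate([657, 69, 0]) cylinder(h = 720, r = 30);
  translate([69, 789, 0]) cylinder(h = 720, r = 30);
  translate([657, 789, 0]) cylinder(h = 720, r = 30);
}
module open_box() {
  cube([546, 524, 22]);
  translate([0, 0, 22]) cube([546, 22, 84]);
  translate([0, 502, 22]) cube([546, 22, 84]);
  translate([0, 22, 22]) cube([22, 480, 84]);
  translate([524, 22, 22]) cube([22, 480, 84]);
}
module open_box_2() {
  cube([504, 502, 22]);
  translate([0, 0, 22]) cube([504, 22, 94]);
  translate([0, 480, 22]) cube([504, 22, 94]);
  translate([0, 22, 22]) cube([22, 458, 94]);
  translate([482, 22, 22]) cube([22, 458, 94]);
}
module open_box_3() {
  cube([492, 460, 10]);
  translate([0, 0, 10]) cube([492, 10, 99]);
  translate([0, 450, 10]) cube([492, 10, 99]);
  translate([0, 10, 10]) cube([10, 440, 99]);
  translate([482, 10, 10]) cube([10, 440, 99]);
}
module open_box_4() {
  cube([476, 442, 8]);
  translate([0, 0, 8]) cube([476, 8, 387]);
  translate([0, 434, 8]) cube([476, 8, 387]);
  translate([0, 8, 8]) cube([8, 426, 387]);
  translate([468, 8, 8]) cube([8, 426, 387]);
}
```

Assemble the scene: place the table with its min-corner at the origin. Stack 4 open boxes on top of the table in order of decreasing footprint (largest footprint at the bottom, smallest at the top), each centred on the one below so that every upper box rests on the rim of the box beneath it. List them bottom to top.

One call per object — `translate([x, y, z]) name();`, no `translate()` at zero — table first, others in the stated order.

table();
translate([90, 167, 750]) open_box();
translate([111, 178, 856]) open_box_2();
translate([117, 199, 972]) open_box_3();
translate([125, 208, 1081]) open_box_4();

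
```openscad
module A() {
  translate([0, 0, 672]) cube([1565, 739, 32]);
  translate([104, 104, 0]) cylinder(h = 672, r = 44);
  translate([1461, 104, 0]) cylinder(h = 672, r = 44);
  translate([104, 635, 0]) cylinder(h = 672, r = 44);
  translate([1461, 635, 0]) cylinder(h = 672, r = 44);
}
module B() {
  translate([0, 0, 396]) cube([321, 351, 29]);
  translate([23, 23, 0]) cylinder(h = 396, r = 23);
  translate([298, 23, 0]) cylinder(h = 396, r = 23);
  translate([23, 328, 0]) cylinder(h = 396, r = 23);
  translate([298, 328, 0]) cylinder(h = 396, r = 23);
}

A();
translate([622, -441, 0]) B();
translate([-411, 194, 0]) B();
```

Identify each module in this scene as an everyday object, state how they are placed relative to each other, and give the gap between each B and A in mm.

A is a table. B is a stool. Two stools sit around the table at the −y, −x sides. The gap between each stool and the table is 90 mm.

Each stool's nearest face is 90 mm from the table's bounding box.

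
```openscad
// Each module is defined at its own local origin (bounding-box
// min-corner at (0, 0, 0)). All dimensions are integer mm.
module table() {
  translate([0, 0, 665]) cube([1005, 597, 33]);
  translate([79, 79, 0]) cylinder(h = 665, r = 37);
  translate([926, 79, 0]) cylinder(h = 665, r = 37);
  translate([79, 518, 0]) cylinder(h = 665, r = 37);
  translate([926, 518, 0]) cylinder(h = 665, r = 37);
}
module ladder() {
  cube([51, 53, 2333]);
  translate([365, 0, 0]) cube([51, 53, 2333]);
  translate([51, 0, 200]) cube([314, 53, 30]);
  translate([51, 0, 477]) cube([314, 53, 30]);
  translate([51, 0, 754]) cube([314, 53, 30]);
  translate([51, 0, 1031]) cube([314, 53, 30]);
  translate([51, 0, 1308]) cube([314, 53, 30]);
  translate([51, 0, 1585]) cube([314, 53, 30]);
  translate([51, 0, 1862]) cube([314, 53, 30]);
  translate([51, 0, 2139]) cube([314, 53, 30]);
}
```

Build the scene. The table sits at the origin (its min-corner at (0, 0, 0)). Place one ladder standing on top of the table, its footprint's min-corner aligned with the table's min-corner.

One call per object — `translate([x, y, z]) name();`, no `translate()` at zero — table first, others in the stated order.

table();
translate([0, 0, 698]) ladder();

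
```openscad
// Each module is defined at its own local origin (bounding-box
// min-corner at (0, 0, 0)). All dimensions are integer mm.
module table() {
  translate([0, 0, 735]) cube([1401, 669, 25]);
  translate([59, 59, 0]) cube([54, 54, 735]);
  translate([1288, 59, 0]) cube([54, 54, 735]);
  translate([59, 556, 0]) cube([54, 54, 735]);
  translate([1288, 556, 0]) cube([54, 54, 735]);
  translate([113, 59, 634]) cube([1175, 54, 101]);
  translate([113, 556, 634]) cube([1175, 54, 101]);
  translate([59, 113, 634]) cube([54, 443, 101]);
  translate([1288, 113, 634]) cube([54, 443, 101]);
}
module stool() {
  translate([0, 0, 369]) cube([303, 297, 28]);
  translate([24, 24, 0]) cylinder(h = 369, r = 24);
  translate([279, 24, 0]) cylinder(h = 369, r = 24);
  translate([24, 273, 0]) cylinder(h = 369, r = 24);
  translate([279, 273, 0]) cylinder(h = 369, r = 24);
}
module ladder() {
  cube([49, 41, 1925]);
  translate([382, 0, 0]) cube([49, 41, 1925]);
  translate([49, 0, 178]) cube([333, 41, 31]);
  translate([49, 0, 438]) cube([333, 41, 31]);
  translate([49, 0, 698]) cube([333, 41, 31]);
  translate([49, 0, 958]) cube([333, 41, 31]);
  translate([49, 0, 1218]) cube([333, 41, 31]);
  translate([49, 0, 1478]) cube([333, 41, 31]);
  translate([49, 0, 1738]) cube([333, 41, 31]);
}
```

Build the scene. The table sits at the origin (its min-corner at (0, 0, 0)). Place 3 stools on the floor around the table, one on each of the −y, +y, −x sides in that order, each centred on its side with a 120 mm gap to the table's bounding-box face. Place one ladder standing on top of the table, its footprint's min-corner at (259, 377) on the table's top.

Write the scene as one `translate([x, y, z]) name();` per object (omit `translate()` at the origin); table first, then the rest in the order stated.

table();
translate([549, -417, 0]) stool();
translate([549, 789, 0]) stool();
translate([-423, 186, 0]) stool();
translate([259, 377, 760]) ladder();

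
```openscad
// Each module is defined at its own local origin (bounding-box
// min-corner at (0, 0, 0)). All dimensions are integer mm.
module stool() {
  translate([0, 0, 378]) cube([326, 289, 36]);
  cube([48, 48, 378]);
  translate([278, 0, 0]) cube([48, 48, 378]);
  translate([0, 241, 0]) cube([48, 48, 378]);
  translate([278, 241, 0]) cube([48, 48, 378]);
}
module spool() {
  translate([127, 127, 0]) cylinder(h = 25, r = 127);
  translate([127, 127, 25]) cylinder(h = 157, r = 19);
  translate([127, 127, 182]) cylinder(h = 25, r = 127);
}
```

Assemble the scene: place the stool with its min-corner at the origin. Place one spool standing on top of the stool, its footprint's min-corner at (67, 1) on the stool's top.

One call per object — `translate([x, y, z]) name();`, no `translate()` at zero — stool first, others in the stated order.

stool();
translate([67, 1, 414]) spool();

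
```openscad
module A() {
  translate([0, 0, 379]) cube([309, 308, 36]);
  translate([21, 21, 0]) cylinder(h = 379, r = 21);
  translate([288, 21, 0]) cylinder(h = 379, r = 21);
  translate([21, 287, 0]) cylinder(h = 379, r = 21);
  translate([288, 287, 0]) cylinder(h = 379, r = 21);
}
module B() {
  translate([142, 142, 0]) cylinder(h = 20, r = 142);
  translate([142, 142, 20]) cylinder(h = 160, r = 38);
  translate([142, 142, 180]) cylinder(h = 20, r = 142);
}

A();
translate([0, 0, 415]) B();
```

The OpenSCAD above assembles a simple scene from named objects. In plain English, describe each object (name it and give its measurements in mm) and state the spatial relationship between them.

A is a four-legged stool. The seat is a 309×308×36 mm slab whose top surface is at z = 415 mm; four round legs, each 42 mm in diameter, run from the floor (z = 0) to the underside of the seat, each leg's axis is inset half a diameter from the nearest pair of seat edges (so the leg's bounding box is flush with the corner).

B is a spool: two coaxial disc flanges of radius 142 mm and thickness 20 mm, joined by a core cylinder of radius 38 mm and height 160 mm. The lower flange rests on z = 0 and the three cylinders share a vertical axis.

The spool is on top of the stool.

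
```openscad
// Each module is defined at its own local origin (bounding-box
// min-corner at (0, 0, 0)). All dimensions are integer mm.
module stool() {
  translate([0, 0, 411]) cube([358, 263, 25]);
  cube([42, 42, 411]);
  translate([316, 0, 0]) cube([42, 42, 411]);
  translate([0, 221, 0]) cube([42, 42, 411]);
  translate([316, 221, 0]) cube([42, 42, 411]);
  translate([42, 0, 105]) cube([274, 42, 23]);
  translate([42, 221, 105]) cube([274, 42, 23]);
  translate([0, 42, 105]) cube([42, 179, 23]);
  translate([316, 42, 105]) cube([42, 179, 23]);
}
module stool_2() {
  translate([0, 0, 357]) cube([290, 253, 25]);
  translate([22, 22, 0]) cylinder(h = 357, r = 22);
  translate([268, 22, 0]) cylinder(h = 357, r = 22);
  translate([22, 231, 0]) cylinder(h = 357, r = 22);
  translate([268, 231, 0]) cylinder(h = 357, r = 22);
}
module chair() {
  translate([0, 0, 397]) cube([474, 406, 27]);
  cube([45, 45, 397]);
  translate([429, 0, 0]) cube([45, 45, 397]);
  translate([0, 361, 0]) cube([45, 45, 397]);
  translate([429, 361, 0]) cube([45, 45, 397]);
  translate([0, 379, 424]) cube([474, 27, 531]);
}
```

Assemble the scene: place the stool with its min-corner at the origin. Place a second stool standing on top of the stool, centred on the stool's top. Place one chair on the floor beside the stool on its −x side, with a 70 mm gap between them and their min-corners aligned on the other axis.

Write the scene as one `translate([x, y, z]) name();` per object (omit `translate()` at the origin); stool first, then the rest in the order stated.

stool();
translate([34, 5, 436]) stool_2();
translate([-544, 0, 0]) chair();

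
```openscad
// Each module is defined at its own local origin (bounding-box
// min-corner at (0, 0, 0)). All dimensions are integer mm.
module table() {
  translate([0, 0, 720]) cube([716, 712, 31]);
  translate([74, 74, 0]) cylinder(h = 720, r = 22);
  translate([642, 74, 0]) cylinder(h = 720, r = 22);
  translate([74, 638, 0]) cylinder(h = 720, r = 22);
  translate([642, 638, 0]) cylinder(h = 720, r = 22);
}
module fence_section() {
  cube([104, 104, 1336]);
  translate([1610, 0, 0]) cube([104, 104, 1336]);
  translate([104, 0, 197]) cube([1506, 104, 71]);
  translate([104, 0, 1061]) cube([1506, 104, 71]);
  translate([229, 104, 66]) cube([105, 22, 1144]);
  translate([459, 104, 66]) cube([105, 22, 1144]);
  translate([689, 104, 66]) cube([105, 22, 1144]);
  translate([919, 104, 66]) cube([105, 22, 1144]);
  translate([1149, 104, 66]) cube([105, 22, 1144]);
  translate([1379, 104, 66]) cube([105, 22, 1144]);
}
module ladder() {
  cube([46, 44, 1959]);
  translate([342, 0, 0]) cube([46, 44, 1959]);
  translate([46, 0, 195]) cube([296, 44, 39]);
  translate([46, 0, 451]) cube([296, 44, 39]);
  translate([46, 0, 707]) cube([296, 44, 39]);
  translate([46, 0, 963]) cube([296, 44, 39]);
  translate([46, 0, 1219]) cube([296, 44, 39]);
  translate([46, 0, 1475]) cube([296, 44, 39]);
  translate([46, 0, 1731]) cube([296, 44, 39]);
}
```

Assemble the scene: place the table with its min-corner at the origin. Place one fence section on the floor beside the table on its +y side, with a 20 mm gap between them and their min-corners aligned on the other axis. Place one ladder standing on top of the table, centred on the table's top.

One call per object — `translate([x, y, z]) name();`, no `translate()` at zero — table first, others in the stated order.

table();
translate([0, 732, 0]) fence_section();
translate([164, 334, 751]) ladder();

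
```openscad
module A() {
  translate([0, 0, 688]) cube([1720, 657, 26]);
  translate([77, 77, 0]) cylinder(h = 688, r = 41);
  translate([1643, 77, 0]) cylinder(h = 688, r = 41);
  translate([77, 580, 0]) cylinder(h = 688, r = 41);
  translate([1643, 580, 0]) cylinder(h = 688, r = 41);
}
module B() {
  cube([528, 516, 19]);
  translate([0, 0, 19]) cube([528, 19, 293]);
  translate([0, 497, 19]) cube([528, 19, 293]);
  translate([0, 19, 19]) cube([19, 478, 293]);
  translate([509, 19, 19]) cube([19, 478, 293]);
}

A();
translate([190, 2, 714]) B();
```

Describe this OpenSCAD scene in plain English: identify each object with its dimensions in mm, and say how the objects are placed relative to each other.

A is a table with a 1720×657 mm rectangular top, 26 mm thick, top surface at z = 714 mm, supported by four round legs of 82 mm diameter, each leg's bounding box inset 36 mm from the nearest pair of top edges, running from the floor.

B is an open storage box with external size 528×516×312 mm and wall thickness 19 mm (the base is also 19 mm thick). The base covers the whole footprint; the four walls stand on the base, with the y-facing walls full-width and the x-facing walls fitting between their inner faces.

The open box is on top of the table.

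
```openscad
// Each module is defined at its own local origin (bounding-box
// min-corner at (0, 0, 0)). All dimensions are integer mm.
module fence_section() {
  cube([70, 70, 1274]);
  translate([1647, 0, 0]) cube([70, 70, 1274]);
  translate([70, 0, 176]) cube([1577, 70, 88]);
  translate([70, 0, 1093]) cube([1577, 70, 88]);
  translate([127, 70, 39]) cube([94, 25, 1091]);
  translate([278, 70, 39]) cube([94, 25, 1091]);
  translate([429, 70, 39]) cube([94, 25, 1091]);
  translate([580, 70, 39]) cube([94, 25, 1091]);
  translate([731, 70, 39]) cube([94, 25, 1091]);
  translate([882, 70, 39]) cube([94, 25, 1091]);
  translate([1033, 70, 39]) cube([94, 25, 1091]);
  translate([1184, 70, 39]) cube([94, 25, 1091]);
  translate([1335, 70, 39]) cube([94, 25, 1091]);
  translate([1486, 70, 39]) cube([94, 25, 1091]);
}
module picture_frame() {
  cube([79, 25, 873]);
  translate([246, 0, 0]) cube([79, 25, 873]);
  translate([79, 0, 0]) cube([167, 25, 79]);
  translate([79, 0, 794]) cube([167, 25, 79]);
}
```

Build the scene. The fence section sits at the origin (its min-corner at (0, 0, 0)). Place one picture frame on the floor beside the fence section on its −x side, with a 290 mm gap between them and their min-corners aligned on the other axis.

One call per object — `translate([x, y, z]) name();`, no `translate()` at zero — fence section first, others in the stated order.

fence_section();
translate([-615, 0, 0]) picture_frame();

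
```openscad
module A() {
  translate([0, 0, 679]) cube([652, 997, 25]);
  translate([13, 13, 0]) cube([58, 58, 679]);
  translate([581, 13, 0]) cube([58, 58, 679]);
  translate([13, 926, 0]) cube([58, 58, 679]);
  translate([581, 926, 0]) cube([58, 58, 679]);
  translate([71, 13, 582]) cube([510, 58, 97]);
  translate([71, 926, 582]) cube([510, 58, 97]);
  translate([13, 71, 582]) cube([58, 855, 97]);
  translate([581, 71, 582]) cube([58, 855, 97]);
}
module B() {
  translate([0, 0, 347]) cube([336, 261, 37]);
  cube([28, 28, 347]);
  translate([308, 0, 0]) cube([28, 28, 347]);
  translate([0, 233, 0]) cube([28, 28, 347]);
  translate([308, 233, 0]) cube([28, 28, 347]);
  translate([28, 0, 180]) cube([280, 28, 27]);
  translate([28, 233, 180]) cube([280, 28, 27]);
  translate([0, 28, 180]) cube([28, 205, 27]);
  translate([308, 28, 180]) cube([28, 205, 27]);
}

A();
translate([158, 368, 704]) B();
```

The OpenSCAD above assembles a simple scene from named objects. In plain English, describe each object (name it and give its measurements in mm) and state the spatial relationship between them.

A is a rectangular dining table. The top is 652×997×25 mm with its upper surface at z = 704 mm. It stands on four 58×58 mm square legs, each inset 13 mm from the nearest pair of top edges, running from the floor to the underside of the top. Four apron rails, 58 mm thick and 97 mm tall, run between adjacent legs with their top edges flush with the underside of the top and their outer faces flush with the legs' outer faces.

B is a four-legged stool. The seat is 336×261 mm, 37 mm thick, top at z = 384 mm. It stands on four square legs, each 28×28 mm in cross-section, from z = 0 to the seat underside, each flush with a corner of the seat. Four stretchers, 28 mm wide and 27 mm tall, connect adjacent legs with their undersides at z = 180 mm, each running between the inner faces of the legs it joins and aligned with the legs' outer faces on the other axis.

The stool is on top of the table, centred.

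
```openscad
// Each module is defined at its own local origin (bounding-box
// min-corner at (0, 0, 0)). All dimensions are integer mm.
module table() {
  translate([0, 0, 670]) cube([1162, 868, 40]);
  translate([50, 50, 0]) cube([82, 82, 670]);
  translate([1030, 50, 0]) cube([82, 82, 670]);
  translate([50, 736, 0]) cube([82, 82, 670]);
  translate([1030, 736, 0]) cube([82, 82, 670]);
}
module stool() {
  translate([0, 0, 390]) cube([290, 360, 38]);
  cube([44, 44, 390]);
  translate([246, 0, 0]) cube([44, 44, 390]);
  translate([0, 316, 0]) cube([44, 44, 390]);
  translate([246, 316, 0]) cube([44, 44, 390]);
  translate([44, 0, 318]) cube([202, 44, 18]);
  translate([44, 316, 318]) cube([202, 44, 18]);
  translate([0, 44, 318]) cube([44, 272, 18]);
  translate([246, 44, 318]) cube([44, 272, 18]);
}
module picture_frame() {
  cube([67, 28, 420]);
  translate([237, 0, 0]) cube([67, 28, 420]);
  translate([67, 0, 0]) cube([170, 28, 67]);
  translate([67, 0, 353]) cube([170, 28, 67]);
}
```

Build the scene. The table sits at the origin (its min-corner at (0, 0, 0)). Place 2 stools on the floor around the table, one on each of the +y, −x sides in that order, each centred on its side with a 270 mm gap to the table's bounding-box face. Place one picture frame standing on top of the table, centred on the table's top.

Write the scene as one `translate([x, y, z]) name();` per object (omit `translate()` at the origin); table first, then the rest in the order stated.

table();
translate([436, 1138, 0]) stool();
translate([-560, 254, 0]) stool();
translate([429, 420, 710]) picture_frame();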